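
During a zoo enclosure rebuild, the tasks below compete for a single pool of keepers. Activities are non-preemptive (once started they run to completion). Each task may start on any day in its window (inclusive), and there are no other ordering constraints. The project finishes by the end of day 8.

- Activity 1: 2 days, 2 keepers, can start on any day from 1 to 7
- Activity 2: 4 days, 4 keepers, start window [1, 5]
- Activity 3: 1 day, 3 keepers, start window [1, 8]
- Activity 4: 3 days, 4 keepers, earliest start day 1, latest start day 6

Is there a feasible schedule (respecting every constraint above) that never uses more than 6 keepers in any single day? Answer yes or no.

yes

Schedule Activity 1@1, Activity 2@1, Activity 3@5, Activity 4@6: d1:6  d2:6  d3:4  d4:4  d5:3  d6:4  d7:4  d8:4 — peak 6 ≤ 6.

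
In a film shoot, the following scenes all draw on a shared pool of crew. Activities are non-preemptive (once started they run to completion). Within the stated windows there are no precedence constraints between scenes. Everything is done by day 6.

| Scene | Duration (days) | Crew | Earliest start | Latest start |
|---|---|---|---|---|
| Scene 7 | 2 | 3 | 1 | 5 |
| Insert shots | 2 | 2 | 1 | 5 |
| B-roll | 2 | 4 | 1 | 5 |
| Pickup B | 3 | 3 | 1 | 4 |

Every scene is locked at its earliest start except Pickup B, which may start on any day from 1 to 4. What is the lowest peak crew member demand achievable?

9

Pickup B@1: d1:12  d2:12  d3:3  d4:0  d5:0  d6:0 → peak 12
Pickup B@2: d1:9  d2:12  d3:3  d4:3  d5:0  d6:0 → peak 12
Pickup B@3: d1:9  d2:9  d3:3  d4:3  d5:3  d6:0 → peak 9
Pickup B@4: d1:9  d2:9  d3:0  d4:3  d5:3  d6:3 → peak 9
Best is Pickup B@3, peak 9.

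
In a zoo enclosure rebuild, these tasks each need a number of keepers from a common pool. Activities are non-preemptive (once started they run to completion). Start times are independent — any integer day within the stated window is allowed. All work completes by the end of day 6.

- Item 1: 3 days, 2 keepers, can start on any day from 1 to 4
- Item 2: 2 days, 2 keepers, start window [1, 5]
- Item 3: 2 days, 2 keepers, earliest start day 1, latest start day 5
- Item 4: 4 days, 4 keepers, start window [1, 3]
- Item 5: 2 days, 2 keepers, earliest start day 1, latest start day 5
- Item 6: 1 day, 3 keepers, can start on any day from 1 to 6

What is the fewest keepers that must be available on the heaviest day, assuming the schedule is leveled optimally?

Early-start (Item 1@1, Item 2@1, Item 3@1, Item 4@1, Item 5@1, Item 6@1) gives peak 15: d1:15  d2:12  d3:6  d4:4  d5:0  d6:0.
Shift Item 4→3, Item 5→4, Item 6→6.
Schedule Item 1@1, Item 2@1, Item 3@1, Item 4@3, Item 5@4, Item 6@6: d1:6  d2:6  d3:6  d4:6  d5:6  d6:7 — peak 7.
Total keeper-days = 37 over 6 days ⇒ peak ≥ ⌈37/6⌉ = 7, so 7 is optimal.

7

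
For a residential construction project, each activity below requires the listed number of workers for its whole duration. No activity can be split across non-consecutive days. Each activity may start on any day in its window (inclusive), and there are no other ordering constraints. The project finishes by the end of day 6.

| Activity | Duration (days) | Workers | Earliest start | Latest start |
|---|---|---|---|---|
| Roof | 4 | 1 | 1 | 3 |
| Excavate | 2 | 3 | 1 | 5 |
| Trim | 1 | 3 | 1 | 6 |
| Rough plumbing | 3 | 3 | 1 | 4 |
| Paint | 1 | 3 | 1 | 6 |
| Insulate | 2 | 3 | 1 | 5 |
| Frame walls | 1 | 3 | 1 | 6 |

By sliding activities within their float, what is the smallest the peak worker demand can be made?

7

Early-start (Roof@1, Excavate@1, Trim@1, Rough plumbing@1, Paint@1, Insulate@1, Frame walls@1) gives peak 19: d1:19  d2:10  d3:4  d4:1  d5:0  d6:0.
Shift Rough plumbing→2, Paint→3, Insulate→4, Frame walls→5.
Schedule Roof@1, Excavate@1, Trim@1, Rough plumbing@2, Paint@3, Insulate@4, Frame walls@5: d1:7  d2:7  d3:7  d4:7  d5:6  d6:0 — peak 7.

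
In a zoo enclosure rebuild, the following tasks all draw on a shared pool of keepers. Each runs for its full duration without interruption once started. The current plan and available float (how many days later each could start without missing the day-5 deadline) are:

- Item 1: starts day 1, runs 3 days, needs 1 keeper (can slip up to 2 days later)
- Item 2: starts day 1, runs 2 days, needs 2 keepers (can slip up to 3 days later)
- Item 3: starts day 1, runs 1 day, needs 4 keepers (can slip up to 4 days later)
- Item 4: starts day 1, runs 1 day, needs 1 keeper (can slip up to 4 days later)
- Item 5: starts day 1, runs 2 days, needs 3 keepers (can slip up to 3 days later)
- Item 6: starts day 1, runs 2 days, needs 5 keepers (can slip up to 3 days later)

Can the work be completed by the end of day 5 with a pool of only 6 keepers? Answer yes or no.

Schedule Item 1@1, Item 2@1, Item 3@3, Item 4@3, Item 5@1, Item 6@4: d1:6  d2:6  d3:6  d4:5  d5:5 — peak 6 ≤ 6.

yes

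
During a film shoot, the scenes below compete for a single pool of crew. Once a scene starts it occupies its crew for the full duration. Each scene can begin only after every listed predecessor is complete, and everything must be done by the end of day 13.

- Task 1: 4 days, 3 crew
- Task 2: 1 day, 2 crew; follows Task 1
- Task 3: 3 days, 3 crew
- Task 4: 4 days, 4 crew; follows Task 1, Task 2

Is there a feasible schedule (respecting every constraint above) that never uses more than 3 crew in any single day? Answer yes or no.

The minimum achievable peak is 4; 3 < 4, so no feasible schedule stays within the cap.

no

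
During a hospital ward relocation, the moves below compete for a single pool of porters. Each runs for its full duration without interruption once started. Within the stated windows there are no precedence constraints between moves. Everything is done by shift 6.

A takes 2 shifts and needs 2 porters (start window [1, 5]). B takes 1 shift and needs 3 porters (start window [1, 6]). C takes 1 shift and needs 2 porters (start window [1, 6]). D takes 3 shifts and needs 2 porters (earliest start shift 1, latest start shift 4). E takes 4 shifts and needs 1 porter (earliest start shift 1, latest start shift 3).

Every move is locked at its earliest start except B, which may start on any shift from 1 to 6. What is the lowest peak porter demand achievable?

7

B@1: s1:10  s2:5  s3:3  s4:1  s5:0  s6:0 → peak 10
B@2: s1:7  s2:8  s3:3  s4:1  s5:0  s6:0 → peak 8
B@3: s1:7  s2:5  s3:6  s4:1  s5:0  s6:0 → peak 7
B@4: s1:7  s2:5  s3:3  s4:4  s5:0  s6:0 → peak 7
B@5: s1:7  s2:5  s3:3  s4:1  s5:3  s6:0 → peak 7
B@6: s1:7  s2:5  s3:3  s4:1  s5:0  s6:3 → peak 7
Best is B@3, peak 7.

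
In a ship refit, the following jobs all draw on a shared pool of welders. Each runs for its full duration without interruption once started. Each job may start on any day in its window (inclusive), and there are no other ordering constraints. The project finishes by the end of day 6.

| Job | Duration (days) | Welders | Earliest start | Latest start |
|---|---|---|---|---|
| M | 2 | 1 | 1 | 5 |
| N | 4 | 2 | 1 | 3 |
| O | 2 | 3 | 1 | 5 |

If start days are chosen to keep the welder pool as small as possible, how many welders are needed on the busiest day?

Early-start (M@1, N@1, O@1) gives peak 6: d1:6  d2:6  d3:2  d4:2  d5:0  d6:0.
Shift O→5.
Schedule M@1, N@1, O@5: d1:3  d2:3  d3:2  d4:2  d5:3  d6:3 — peak 3.
Total welder-days = 16 over 6 days ⇒ peak ≥ ⌈16/6⌉ = 3, so 3 is optimal.

3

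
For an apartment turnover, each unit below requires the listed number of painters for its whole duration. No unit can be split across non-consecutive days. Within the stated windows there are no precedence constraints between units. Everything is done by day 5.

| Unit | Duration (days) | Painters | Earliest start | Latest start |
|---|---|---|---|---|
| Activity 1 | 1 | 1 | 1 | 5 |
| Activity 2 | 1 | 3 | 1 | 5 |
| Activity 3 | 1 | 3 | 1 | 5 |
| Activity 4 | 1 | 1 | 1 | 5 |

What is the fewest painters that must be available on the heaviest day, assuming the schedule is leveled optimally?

3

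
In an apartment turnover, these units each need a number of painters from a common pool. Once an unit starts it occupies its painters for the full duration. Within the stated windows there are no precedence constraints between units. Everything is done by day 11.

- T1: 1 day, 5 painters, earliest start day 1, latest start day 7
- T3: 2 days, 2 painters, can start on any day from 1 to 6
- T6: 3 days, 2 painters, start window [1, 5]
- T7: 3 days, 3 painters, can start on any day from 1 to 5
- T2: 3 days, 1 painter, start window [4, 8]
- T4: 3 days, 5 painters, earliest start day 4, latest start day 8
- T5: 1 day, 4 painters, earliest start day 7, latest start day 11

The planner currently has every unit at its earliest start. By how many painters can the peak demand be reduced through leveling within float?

7

Early-start peak: d1:12  d2:7  d3:5  d4:6  d5:6  d6:6  d7:4  d8:0  d9:0  d10:0  d11:0 ⇒ 12.
Leveled (T1@1, T3@2, T6@2, T7@4, T2@5, T4@8, T5@7): d1:5  d2:4  d3:4  d4:5  d5:4  d6:4  d7:5  d8:5  d9:5  d10:5  d11:0 ⇒ 5.
Reduction 12 − 5 = 7.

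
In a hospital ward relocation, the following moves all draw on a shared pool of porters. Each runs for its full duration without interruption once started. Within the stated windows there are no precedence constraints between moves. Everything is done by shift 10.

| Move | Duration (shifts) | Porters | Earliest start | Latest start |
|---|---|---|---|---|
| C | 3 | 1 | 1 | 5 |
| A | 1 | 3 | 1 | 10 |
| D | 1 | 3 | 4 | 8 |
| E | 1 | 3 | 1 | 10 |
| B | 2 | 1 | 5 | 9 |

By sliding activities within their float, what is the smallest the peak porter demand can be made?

3

Early-start (C@1, A@1, D@4, E@1, B@5) gives peak 7: s1:7  s2:1  s3:1  s4:3  s5:1  s6:1  s7:0  s8:0  s9:0  s10:0.
Shift A→4, D→5, E→6, B→7.
Schedule C@1, A@4, D@5, E@6, B@7: s1:1  s2:1  s3:1  s4:3  s5:3  s6:3  s7:1  s8:1  s9:0  s10:0 — peak 3.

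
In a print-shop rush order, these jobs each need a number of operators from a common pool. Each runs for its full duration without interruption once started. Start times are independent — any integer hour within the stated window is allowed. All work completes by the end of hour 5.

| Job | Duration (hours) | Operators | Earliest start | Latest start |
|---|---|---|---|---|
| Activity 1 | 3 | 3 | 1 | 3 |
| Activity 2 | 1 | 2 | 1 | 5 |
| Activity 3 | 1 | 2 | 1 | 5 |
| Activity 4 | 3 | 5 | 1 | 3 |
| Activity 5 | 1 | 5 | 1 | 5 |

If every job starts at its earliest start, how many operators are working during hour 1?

At early start, hour 1 has: Activity 1, Activity 2, Activity 3, Activity 4, Activity 5.
Demand: 3 + 2 + 2 + 5 + 5 = 17.

17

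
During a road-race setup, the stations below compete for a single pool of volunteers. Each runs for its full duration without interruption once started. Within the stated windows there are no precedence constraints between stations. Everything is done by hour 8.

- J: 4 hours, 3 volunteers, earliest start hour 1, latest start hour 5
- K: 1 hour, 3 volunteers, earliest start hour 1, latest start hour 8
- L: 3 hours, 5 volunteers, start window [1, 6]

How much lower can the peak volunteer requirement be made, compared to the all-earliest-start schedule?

Early-start peak: h1:11  h2:8  h3:8  h4:3  h5:0  h6:0  h7:0  h8:0 ⇒ 11.
Leveled (J@1, K@5, L@6): h1:3  h2:3  h3:3  h4:3  h5:3  h6:5  h7:5  h8:5 ⇒ 5.
Reduction 11 − 5 = 6.

6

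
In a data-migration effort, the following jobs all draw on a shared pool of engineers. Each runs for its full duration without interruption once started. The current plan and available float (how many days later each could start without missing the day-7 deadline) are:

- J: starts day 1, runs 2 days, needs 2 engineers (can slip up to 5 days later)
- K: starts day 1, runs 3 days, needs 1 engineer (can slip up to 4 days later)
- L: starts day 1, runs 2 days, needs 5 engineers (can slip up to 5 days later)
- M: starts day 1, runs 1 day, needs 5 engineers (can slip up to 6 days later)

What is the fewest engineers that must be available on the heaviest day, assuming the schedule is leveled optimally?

5

Early-start (J@1, K@1, L@1, M@1) gives peak 13: d1:13  d2:8  d3:1  d4:0  d5:0  d6:0  d7:0.
Shift L→4, M→6.
Schedule J@1, K@1, L@4, M@6: d1:3  d2:3  d3:1  d4:5  d5:5  d6:5  d7:0 — peak 5.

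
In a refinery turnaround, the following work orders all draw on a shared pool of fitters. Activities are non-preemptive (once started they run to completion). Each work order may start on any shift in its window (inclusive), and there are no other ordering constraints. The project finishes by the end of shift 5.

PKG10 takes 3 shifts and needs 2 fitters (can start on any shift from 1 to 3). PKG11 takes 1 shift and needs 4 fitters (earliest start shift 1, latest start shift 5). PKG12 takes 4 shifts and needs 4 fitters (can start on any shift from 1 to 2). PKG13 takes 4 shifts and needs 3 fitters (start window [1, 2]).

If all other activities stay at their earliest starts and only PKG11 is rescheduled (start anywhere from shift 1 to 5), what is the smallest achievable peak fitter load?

9

PKG11@1: s1:13  s2:9  s3:9  s4:7  s5:0 → peak 13
PKG11@2: s1:9  s2:13  s3:9  s4:7  s5:0 → peak 13
PKG11@3: s1:9  s2:9  s3:13  s4:7  s5:0 → peak 13
PKG11@4: s1:9  s2:9  s3:9  s4:11  s5:0 → peak 11
PKG11@5: s1:9  s2:9  s3:9  s4:7  s5:4 → peak 9
Best is PKG11@5, peak 9.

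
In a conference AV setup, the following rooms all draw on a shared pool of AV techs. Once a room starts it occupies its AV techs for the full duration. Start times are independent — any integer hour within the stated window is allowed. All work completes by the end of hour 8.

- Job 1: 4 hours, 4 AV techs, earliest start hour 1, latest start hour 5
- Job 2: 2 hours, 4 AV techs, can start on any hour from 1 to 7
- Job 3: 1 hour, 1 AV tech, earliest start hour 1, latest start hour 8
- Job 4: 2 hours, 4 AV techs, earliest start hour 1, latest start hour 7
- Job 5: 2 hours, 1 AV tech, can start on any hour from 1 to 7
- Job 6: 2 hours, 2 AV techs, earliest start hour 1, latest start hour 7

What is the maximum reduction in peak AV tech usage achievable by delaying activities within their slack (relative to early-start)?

Early-start peak: h1:16  h2:15  h3:4  h4:4  h5:0  h6:0  h7:0  h8:0 ⇒ 16.
Leveled (Job 1@1, Job 2@5, Job 3@1, Job 4@7, Job 5@1, Job 6@3): h1:6  h2:5  h3:6  h4:6  h5:4  h6:4  h7:4  h8:4 ⇒ 6.
Reduction 16 − 6 = 10.

10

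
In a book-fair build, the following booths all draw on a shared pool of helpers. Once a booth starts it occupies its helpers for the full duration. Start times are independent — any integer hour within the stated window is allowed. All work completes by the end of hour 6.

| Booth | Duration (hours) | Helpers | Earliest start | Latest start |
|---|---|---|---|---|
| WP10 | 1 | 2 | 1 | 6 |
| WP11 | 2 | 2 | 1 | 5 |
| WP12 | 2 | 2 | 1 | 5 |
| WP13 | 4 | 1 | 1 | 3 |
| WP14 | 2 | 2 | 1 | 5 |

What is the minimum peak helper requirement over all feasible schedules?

4

Early-start (WP10@1, WP11@1, WP12@1, WP13@1, WP14@1) gives peak 9: h1:9  h2:7  h3:1  h4:1  h5:0  h6:0.
Shift WP12→2, WP13→3, WP14→4.
Schedule WP10@1, WP11@1, WP12@2, WP13@3, WP14@4: h1:4  h2:4  h3:3  h4:3  h5:3  h6:1 — peak 4.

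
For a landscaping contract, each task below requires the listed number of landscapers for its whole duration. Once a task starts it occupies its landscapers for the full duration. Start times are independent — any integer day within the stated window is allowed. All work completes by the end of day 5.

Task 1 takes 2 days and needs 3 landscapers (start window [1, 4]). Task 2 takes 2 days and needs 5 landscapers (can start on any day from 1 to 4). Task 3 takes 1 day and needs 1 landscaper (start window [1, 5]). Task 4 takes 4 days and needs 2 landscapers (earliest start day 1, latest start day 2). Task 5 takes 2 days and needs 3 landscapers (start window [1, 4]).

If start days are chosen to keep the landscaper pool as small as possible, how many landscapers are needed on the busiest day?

8

Early-start (Task 1@1, Task 2@1, Task 3@1, Task 4@1, Task 5@1) gives peak 14: d1:14  d2:13  d3:2  d4:2  d5:0.
Shift Task 2→3, Task 4→2.
Schedule Task 1@1, Task 2@3, Task 3@1, Task 4@2, Task 5@1: d1:7  d2:8  d3:7  d4:7  d5:2 — peak 8.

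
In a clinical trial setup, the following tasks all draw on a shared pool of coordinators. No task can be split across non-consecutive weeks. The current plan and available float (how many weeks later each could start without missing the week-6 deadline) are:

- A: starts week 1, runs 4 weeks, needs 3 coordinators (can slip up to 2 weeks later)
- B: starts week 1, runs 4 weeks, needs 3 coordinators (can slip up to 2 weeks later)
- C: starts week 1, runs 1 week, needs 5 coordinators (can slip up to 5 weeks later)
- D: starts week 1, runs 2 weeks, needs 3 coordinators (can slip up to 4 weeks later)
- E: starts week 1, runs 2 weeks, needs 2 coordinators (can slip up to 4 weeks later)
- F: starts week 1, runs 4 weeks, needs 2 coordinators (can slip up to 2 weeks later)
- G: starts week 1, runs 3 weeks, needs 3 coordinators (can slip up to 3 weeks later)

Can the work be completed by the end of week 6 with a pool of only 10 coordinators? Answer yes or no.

no

The minimum achievable peak is 11; 10 < 11, so no feasible schedule stays within the cap.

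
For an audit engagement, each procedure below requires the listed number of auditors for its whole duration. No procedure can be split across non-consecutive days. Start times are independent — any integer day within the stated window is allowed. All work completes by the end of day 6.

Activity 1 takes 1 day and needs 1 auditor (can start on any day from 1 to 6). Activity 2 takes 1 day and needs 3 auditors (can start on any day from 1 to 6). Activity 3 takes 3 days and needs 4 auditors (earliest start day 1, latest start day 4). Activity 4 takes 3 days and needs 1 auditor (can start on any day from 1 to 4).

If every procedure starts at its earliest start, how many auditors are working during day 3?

At early start, day 3 has: Activity 3, Activity 4.
Demand: 4 + 1 = 5.

5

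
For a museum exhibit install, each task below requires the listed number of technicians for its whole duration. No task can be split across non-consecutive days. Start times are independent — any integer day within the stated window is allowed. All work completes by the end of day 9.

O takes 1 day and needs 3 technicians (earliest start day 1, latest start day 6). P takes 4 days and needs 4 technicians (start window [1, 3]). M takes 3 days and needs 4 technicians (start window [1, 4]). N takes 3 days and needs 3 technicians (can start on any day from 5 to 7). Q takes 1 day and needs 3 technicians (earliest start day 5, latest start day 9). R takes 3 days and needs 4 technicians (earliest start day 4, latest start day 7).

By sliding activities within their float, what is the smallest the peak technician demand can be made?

Early-start (O@1, P@1, M@1, N@5, Q@5, R@4) gives peak 11: d1:11  d2:8  d3:8  d4:8  d5:10  d6:7  d7:3  d8:0  d9:0.
Shift M→2, R→6.
Schedule O@1, P@1, M@2, N@5, Q@5, R@6: d1:7  d2:8  d3:8  d4:8  d5:6  d6:7  d7:7  d8:4  d9:0 — peak 8.

8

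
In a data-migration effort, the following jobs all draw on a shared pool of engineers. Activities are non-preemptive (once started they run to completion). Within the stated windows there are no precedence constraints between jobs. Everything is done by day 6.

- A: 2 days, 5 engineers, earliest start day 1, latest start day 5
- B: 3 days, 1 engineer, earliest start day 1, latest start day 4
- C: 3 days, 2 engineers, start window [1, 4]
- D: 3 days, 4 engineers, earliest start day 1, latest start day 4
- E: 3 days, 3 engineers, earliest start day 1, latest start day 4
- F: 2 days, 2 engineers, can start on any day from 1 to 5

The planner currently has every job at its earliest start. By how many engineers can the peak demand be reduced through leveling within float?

8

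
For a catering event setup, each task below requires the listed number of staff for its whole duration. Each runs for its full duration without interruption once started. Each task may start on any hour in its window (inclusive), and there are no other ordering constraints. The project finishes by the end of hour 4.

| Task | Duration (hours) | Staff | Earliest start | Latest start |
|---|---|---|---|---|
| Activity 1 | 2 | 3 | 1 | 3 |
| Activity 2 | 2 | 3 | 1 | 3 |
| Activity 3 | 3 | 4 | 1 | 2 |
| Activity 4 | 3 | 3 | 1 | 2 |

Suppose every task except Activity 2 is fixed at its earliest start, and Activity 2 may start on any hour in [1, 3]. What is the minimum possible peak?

Activity 2@1: h1:13  h2:13  h3:7  h4:0 → peak 13
Activity 2@2: h1:10  h2:13  h3:10  h4:0 → peak 13
Activity 2@3: h1:10  h2:10  h3:10  h4:3 → peak 10
Best is Activity 2@3, peak 10.

10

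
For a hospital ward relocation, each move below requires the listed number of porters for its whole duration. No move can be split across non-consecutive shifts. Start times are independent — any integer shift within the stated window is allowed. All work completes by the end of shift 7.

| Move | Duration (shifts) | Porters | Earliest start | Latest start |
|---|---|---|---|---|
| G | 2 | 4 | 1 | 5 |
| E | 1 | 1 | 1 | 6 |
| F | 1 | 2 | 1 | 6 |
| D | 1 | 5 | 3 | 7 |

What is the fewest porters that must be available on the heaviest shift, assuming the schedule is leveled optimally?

Early-start (G@1, E@1, F@1, D@3) gives peak 7: s1:7  s2:4  s3:5  s4:0  s5:0  s6:0  s7:0.
Shift F→3, D→4.
Schedule G@1, E@1, F@3, D@4: s1:5  s2:4  s3:2  s4:5  s5:0  s6:0  s7:0 — peak 5.

5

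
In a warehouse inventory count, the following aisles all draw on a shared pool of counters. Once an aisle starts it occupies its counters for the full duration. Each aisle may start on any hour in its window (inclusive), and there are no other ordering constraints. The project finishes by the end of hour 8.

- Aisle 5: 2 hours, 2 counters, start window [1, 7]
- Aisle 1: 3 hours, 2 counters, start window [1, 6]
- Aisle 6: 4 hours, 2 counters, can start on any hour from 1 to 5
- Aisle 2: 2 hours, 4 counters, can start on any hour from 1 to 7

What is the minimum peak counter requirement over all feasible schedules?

Early-start (Aisle 5@1, Aisle 1@1, Aisle 6@1, Aisle 2@1) gives peak 10: h1:10  h2:10  h3:4  h4:2  h5:0  h6:0  h7:0  h8:0.
Shift Aisle 6→3, Aisle 2→7.
Schedule Aisle 5@1, Aisle 1@1, Aisle 6@3, Aisle 2@7: h1:4  h2:4  h3:4  h4:2  h5:2  h6:2  h7:4  h8:4 — peak 4.
Total counter-hours = 26 over 8 hours ⇒ peak ≥ ⌈26/8⌉ = 4, so 4 is optimal.

4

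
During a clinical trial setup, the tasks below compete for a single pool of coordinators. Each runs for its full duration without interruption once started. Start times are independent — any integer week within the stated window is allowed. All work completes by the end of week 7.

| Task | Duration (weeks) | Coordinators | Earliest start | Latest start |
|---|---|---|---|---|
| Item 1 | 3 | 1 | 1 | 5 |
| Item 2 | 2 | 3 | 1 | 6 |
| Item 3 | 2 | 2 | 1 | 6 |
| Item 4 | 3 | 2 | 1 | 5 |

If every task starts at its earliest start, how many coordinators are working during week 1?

8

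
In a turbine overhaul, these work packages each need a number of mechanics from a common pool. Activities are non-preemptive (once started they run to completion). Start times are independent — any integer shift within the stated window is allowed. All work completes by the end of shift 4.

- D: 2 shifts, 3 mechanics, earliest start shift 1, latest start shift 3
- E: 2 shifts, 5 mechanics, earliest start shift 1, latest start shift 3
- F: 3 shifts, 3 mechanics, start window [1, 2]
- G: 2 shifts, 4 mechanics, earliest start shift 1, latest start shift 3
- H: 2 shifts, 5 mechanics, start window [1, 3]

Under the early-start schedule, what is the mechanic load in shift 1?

20

At early start, shift 1 has: D, E, F, G, H.
Demand: 3 + 5 + 3 + 4 + 5 = 20.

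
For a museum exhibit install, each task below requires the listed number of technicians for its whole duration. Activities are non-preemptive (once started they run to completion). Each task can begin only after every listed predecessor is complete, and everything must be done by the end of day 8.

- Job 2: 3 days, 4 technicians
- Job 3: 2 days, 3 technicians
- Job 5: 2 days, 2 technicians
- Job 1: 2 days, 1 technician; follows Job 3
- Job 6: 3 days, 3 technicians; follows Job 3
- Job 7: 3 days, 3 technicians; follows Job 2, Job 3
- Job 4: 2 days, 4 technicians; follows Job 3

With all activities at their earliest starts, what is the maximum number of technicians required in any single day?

Early-start schedule: Job 2@1, Job 3@1, Job 5@1, Job 1@3, Job 6@3, Job 7@4, Job 4@3.
Load per day: day 1: 9, day 2: 9, day 3: 12, day 4: 11, day 5: 6, day 6: 3, day 7: 0, day 8: 0.
Peak is 12.

12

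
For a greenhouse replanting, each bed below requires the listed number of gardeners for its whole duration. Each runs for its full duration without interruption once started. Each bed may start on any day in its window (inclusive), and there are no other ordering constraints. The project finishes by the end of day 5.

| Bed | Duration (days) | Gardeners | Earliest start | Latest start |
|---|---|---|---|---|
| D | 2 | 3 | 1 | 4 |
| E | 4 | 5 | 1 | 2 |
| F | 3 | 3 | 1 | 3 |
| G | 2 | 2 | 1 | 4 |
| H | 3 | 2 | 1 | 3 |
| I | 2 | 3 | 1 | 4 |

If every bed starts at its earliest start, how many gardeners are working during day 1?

At early start, day 1 has: D, E, F, G, H, I.
Demand: 3 + 5 + 3 + 2 + 2 + 3 = 18.

18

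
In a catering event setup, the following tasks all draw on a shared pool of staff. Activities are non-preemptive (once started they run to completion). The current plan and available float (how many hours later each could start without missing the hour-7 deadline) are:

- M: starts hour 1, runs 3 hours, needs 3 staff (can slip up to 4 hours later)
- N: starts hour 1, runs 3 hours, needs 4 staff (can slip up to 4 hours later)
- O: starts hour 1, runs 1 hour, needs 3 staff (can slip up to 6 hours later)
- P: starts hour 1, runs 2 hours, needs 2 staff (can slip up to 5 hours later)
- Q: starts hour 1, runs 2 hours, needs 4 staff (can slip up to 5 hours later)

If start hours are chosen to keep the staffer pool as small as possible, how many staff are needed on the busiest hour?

Early-start (M@1, N@1, O@1, P@1, Q@1) gives peak 16: h1:16  h2:13  h3:7  h4:0  h5:0  h6:0  h7:0.
Shift O→4, P→4, Q→5.
Schedule M@1, N@1, O@4, P@4, Q@5: h1:7  h2:7  h3:7  h4:5  h5:6  h6:4  h7:0 — peak 7.

7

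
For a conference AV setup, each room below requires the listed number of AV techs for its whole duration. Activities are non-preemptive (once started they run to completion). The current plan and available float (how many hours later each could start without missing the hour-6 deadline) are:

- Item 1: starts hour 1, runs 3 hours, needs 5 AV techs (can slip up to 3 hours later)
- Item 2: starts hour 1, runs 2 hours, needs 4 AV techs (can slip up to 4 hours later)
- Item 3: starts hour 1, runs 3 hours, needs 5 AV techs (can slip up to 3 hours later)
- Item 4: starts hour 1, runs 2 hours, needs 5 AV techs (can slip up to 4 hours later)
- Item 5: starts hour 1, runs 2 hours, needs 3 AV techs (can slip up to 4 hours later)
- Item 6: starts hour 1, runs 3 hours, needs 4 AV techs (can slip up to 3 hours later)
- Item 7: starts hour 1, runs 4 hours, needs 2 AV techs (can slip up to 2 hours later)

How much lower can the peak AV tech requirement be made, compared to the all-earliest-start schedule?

14

Early-start peak: h1:28  h2:28  h3:16  h4:2  h5:0  h6:0 ⇒ 28.
Leveled (Item 1@1, Item 2@1, Item 3@1, Item 4@4, Item 5@4, Item 6@4, Item 7@3): h1:14  h2:14  h3:12  h4:14  h5:14  h6:6 ⇒ 14.
Reduction 28 − 14 = 14.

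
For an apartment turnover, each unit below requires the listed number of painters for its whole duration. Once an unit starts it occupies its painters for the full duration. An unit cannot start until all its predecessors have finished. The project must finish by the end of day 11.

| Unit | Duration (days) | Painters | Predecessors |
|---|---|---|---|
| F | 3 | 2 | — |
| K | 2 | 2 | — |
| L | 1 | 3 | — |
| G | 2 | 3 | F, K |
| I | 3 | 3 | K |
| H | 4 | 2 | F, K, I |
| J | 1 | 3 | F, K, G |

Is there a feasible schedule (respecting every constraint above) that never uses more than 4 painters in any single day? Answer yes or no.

The minimum achievable peak is 5; 4 < 5, so no feasible schedule stays within the cap.

no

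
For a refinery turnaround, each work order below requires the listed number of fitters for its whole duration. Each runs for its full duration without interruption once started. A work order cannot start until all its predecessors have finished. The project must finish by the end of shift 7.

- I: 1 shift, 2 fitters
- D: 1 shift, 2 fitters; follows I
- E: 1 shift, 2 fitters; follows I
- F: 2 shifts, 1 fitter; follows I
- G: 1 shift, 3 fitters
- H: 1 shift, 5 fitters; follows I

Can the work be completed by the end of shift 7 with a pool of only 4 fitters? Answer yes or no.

The minimum achievable peak is 5; 4 < 5, so no feasible schedule stays within the cap.

no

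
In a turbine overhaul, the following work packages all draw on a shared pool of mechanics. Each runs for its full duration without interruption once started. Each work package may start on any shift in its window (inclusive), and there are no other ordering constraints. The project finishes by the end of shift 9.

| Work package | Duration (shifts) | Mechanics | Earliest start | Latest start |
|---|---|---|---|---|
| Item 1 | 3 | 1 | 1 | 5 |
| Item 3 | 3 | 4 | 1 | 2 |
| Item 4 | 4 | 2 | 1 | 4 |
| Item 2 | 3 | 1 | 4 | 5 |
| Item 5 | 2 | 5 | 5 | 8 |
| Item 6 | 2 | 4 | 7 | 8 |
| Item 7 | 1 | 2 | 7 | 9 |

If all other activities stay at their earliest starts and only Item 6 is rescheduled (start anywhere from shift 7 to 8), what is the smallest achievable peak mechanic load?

Item 6@7: s1:7  s2:7  s3:7  s4:3  s5:6  s6:6  s7:6  s8:4  s9:0 → peak 7
Item 6@8: s1:7  s2:7  s3:7  s4:3  s5:6  s6:6  s7:2  s8:4  s9:4 → peak 7
Best is Item 6@7, peak 7.

7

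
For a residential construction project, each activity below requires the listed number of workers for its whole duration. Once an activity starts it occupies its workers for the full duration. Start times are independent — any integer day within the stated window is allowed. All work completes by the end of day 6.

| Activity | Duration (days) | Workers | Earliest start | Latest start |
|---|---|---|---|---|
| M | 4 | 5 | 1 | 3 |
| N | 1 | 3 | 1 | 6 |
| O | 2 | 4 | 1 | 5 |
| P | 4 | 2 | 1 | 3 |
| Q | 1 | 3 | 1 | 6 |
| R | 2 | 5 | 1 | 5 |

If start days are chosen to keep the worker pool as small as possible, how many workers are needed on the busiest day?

Early-start (M@1, N@1, O@1, P@1, Q@1, R@1) gives peak 22: d1:22  d2:16  d3:7  d4:7  d5:0  d6:0.
Shift O→5, Q→2, R→5.
Schedule M@1, N@1, O@5, P@1, Q@2, R@5: d1:10  d2:10  d3:7  d4:7  d5:9  d6:9 — peak 10.

10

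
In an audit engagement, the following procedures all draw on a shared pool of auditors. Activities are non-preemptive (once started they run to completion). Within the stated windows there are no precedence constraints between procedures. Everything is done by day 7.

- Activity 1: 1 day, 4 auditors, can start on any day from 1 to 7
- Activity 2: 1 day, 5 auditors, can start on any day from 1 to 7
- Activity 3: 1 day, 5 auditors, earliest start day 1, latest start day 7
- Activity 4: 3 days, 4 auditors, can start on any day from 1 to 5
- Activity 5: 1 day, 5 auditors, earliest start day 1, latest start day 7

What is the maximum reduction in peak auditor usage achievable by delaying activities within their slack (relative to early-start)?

18

Early-start peak: d1:23  d2:4  d3:4  d4:0  d5:0  d6:0  d7:0 ⇒ 23.
Leveled (Activity 1@1, Activity 2@2, Activity 3@3, Activity 4@4, Activity 5@7): d1:4  d2:5  d3:5  d4:4  d5:4  d6:4  d7:5 ⇒ 5.
Reduction 23 − 5 = 18.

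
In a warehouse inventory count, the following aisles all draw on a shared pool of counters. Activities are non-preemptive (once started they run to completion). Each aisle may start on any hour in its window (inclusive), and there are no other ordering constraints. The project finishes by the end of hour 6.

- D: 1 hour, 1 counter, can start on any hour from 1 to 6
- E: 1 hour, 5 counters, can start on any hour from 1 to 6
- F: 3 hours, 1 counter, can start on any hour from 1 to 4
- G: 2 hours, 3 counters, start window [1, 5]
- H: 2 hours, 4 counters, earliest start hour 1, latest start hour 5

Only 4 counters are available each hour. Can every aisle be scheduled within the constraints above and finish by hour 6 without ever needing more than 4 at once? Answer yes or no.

no

The minimum achievable peak is 5; 4 < 5, so no feasible schedule stays within the cap.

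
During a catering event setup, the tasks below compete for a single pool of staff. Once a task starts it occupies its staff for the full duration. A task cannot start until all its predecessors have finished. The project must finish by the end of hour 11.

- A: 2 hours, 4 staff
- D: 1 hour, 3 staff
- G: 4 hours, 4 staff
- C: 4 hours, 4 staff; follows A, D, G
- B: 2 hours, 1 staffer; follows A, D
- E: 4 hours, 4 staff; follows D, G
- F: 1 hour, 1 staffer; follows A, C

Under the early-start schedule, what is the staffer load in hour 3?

At early start, hour 3 has: G, B.
Demand: 4 + 1 = 5.

5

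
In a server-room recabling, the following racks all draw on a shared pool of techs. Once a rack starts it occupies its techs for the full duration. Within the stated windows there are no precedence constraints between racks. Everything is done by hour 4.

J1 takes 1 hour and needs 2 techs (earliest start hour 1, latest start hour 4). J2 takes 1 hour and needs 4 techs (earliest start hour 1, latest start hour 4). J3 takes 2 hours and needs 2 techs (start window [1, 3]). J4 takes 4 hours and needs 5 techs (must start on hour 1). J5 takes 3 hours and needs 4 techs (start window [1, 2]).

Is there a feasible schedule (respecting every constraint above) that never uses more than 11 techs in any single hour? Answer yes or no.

Schedule J1@1, J2@1, J3@2, J4@1, J5@2: h1:11  h2:11  h3:11  h4:9 — peak 11 ≤ 11.

yes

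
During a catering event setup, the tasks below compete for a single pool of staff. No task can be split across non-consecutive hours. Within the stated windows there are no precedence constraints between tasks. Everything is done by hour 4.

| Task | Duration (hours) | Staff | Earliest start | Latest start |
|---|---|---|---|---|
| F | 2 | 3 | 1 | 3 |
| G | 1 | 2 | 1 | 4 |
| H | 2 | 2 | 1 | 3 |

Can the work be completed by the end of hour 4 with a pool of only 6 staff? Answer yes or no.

Schedule F@1, G@3, H@3: h1:3  h2:3  h3:4  h4:2 — peak 4 ≤ 6.

yes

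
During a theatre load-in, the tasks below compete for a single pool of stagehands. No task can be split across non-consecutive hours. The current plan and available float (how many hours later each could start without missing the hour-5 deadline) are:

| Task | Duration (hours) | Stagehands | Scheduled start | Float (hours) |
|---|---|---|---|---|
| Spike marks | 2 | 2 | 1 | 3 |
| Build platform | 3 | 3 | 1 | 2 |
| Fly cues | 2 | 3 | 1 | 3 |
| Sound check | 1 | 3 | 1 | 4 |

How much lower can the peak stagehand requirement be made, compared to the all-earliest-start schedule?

Early-start peak: h1:11  h2:8  h3:3  h4:0  h5:0 ⇒ 11.
Leveled (Spike marks@1, Build platform@1, Fly cues@3, Sound check@4): h1:5  h2:5  h3:6  h4:6  h5:0 ⇒ 6.
Reduction 11 − 6 = 5.

5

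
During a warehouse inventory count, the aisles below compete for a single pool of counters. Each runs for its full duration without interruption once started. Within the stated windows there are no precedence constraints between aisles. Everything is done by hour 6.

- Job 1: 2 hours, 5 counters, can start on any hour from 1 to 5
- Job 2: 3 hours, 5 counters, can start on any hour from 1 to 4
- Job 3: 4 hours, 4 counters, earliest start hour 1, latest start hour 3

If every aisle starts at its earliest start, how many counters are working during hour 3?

9

At early start, hour 3 has: Job 2, Job 3.
Demand: 5 + 4 = 9.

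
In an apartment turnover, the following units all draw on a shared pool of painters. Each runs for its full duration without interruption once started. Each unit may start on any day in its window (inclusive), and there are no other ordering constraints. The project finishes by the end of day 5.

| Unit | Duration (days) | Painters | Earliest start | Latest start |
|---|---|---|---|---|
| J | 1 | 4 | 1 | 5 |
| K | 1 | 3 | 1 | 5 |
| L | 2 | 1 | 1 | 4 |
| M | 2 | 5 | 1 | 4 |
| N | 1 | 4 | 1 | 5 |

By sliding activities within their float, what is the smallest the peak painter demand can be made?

Early-start (J@1, K@1, L@1, M@1, N@1) gives peak 17: d1:17  d2:6  d3:0  d4:0  d5:0.
Shift K→2, M→3, N→5.
Schedule J@1, K@2, L@1, M@3, N@5: d1:5  d2:4  d3:5  d4:5  d5:4 — peak 5.
Total painter-days = 23 over 5 days ⇒ peak ≥ ⌈23/5⌉ = 5, so 5 is optimal.

5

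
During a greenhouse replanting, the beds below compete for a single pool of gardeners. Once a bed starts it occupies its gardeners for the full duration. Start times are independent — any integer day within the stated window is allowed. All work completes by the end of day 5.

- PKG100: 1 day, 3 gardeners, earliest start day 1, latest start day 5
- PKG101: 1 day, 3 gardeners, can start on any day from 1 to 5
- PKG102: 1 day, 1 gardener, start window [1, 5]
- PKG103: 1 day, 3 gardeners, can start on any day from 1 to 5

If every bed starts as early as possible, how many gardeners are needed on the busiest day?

10

Early-start schedule: PKG100@1, PKG101@1, PKG102@1, PKG103@1.
Load per day: day 1: 10, day 2: 0, day 3: 0, day 4: 0, day 5: 0.
Peak is 10.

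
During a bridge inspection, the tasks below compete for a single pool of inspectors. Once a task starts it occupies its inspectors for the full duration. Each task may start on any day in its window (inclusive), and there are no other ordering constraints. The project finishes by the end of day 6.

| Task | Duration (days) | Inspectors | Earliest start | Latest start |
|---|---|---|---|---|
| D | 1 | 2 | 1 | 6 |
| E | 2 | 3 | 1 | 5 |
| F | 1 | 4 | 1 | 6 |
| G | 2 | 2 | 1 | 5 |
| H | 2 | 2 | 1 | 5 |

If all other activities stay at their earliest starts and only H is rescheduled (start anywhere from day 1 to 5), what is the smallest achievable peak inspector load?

11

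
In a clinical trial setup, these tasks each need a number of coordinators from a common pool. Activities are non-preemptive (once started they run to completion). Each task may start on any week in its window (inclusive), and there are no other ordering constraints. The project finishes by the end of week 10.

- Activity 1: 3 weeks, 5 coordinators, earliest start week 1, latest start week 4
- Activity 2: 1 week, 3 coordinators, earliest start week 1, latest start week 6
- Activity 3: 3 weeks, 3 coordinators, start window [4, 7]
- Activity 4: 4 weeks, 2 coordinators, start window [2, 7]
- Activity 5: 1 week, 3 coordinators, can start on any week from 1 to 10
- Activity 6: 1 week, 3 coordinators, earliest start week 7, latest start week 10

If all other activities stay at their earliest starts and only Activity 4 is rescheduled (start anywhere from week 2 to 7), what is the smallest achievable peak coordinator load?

11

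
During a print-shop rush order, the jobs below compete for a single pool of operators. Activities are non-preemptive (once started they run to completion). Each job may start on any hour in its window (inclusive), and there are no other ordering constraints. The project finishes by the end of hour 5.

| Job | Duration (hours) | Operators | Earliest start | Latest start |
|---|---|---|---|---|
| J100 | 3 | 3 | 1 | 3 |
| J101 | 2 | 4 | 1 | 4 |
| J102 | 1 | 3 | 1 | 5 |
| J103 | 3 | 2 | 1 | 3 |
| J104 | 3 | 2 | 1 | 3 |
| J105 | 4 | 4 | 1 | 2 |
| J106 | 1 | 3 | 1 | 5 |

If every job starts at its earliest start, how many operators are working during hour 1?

21

At early start, hour 1 has: J100, J101, J102, J103, J104, J105, J106.
Demand: 3 + 4 + 3 + 2 + 2 + 4 + 3 = 21.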